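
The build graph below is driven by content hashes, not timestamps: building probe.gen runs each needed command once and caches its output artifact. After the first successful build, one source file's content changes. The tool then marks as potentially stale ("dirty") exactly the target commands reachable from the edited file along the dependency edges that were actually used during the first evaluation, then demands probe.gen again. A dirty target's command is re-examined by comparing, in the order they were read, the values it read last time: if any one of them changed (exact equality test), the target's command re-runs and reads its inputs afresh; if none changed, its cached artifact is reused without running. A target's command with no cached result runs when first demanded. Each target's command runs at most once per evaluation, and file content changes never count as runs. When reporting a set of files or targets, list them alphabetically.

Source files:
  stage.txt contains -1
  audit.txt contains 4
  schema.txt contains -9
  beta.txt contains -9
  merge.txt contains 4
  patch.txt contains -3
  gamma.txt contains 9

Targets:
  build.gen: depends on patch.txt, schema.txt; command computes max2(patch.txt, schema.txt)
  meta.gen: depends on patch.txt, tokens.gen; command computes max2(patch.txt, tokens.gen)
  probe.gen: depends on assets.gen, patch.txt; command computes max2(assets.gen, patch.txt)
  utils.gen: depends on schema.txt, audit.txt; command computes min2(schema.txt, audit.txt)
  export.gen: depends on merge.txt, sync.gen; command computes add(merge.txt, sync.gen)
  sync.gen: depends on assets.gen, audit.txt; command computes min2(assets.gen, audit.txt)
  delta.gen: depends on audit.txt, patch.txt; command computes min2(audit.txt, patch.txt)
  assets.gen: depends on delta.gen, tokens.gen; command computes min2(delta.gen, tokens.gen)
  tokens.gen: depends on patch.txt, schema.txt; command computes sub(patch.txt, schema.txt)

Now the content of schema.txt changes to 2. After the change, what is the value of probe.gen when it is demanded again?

probe.gen now evaluates to -3.

Initial pass — values computed on the first demand:
  delta.gen = min2(4, -3) = -3
  tokens.gen = sub(-3, -9) = 6
  assets.gen = min2(-3, 6) = -3
  probe.gen = max2(-3, -3) = -3

Second demand — change propagation:
  tokens.gen: re-runs because schema.txt -9->2; new result -5.
  assets.gen: re-runs because tokens.gen 6->-5; new result -5.
  probe.gen: re-runs because assets.gen -3->-5; new result -3 (unchanged).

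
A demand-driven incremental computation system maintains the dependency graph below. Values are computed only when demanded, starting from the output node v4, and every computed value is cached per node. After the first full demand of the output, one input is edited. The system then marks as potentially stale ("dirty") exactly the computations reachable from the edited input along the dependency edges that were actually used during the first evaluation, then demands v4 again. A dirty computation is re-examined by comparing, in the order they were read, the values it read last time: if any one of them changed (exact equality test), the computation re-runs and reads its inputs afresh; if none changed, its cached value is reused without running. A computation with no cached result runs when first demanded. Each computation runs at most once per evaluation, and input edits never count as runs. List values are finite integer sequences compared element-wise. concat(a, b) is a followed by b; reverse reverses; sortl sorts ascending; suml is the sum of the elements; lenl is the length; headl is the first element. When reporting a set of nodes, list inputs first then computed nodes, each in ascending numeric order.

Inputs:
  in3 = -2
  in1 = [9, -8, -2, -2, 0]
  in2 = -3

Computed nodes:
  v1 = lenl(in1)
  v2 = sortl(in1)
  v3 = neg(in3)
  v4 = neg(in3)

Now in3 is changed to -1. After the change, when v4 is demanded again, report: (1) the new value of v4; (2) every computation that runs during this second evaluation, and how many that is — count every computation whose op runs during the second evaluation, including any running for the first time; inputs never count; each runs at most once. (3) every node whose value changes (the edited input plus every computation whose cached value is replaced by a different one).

First evaluation (everything demanded from the output):
  v4 = neg(-2) = 2

Propagation after the edit:
  v4: runs — in3 -2->-1; result 1.

New value of v4: 1.
Computations that run: v4 — 1 in total.
Values that change: in3, v4.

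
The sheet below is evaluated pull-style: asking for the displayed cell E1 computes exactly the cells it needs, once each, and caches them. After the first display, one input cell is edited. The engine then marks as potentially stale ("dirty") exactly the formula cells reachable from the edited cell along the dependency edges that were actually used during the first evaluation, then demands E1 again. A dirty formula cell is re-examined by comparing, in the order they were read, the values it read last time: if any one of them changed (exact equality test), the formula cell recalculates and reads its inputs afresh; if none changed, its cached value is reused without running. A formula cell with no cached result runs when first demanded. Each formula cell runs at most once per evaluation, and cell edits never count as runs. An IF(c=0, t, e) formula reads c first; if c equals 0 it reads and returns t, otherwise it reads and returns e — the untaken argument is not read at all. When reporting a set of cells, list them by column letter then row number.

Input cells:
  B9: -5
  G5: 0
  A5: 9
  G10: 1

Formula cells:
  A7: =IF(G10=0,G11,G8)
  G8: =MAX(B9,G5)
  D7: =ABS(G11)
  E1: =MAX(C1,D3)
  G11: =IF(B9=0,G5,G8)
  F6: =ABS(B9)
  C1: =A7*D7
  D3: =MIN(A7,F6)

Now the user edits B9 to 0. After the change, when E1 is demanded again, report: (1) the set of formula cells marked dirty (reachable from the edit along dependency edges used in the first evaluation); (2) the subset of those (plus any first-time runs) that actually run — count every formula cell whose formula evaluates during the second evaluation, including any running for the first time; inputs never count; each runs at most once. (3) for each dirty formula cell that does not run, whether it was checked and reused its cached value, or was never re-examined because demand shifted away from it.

The edit dirties: A7, C1, D3, D7, E1, F6, G8, G11.
4 formula cells run: D3, F6, G8, G11.
Cache hits after checking: A7, C1, D7, E1.
Note where the cutoff bites: A7 is checked, finds nothing changed, and keeps its cache.

First demand of the output computes:
  F6 = ABS(-5) = 5
  G8 = MAX(-5, 0) = 0
  G11 = IF(B9=0: B9=-5 -> else branch G8) = 0
  A7 = IF(G10=0: G10=1 -> else branch G8) = 0
  D3 = MIN(0, 5) = 0
  D7 = ABS(0) = 0
  C1 = 0 * 0 = 0
  E1 = MAX(0, 0) = 0

After the edit, cleaning proceeds:
  F6: a read changed (B9 -5->0) — executes, giving 0.
  G8: a read changed (B9 -5->0) — executes, giving 0 — identical to its old value.
  G11: a read changed (B9 -5->0) — executes, giving 0 — identical to its old value.
  A7: dirty, but its reads are unchanged (G10 unchanged, G8 unchanged); cached 0 stands.
  D3: a read changed (F6 5->0) — executes, giving 0 — identical to its old value.
  D7: dirty, but its reads are unchanged (G11 unchanged); cached 0 stands.
  C1: dirty, but its reads are unchanged (A7 unchanged, D7 unchanged); cached 0 stands.
  E1: dirty, but its reads are unchanged (C1 unchanged, D3 unchanged); cached 0 stands.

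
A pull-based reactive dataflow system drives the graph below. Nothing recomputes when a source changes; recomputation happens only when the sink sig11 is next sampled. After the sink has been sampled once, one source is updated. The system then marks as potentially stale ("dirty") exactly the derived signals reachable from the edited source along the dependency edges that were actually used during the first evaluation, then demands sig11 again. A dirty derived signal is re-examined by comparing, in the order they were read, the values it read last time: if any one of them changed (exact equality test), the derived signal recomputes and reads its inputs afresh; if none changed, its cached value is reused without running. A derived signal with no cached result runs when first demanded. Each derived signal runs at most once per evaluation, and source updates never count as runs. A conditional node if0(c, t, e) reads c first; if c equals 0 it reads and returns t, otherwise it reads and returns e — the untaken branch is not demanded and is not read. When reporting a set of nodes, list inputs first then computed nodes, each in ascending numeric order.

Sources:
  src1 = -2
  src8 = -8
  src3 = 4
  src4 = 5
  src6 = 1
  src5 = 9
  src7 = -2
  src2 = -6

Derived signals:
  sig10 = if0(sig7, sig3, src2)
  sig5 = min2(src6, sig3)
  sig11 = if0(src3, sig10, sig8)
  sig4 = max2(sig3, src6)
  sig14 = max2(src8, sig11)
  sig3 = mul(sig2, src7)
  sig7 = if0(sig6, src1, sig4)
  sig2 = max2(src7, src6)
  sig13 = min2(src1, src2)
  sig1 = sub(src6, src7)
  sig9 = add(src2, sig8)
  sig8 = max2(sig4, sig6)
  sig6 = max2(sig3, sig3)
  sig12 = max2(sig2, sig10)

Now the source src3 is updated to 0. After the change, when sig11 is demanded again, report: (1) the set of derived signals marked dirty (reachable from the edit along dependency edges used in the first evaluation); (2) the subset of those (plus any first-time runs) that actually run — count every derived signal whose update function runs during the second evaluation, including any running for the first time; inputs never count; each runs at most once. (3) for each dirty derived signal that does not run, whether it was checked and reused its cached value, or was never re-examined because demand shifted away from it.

Marked dirty: sig11.
Derived signals that run: sig7, sig10, sig11 — 3 in total.
Every dirty derived signal ran.
Key observation: a condition flipped, so demand reaches new nodes — sig7, sig10 run for the first time.

First evaluation (everything demanded from the output):
  sig2 = max2(-2, 1) = 1
  sig3 = mul(1, -2) = -2
  sig4 = max2(-2, 1) = 1
  sig6 = max2(-2, -2) = -2
  sig8 = max2(1, -2) = 1
  sig11 = if0(src3=4 -> else branch sig8) = 1

Propagation after the edit:
  sig7: demanded for the first time — runs, produces 1.
  sig10: demanded for the first time — runs, produces -6.
  sig11: runs — src3 4->0; result -6.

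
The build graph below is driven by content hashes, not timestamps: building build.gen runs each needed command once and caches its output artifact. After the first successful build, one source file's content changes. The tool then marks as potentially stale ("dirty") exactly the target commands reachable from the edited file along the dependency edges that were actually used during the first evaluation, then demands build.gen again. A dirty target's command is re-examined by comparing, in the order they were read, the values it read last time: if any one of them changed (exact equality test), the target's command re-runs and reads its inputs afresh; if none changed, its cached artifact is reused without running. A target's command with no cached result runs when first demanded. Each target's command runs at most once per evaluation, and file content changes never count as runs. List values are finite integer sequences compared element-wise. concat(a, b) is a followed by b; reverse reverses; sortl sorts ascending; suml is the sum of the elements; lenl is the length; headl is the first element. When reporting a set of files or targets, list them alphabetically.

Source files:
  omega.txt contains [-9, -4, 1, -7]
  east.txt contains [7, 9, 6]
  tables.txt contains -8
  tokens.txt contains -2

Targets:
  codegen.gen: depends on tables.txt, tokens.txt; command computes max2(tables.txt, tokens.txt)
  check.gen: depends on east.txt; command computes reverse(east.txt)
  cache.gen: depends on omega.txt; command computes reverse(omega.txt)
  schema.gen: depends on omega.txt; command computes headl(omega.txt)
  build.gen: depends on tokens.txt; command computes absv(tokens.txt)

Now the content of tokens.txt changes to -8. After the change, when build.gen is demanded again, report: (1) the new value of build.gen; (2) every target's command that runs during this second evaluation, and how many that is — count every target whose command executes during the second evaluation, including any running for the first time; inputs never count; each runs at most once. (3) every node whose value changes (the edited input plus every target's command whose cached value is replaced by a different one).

Initial pass — values computed on the first demand:
  build.gen = absv(-2) = 2

Second demand — change propagation:
  build.gen: re-runs because tokens.txt -2->-8; new result 8.

build.gen now evaluates to 8.
Run set: build.gen (1 run).
Changed values: build.gen, tokens.txt.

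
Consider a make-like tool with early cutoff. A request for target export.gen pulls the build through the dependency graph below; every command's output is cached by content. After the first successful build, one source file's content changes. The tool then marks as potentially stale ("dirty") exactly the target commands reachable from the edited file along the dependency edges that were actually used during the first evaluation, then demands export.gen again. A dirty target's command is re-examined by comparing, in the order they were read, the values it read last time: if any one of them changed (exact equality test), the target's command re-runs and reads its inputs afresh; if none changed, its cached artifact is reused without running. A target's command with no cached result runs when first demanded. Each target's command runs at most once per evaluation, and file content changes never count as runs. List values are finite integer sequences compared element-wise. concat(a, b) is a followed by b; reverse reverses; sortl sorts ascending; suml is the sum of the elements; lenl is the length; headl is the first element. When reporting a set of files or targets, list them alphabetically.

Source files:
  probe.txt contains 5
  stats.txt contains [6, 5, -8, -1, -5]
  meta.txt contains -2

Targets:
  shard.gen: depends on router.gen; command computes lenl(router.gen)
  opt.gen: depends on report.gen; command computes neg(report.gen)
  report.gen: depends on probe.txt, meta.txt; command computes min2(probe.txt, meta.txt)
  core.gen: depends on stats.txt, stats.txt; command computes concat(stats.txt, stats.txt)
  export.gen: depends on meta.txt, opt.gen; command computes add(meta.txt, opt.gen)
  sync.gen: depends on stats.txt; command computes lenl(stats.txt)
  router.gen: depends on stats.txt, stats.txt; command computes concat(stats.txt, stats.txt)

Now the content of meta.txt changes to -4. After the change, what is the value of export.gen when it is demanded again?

Demanding export.gen again yields 0.

First demand of the output computes:
  report.gen = min2(5, -2) = -2
  opt.gen = neg(-2) = 2
  export.gen = add(-2, 2) = 0

After the edit, cleaning proceeds:
  report.gen: a read changed (meta.txt -2->-4) — executes, giving -4.
  opt.gen: a read changed (report.gen -2->-4) — executes, giving 4.
  export.gen: a read changed (meta.txt -2->-4; opt.gen 2->4) — executes, giving 0 — identical to its old value.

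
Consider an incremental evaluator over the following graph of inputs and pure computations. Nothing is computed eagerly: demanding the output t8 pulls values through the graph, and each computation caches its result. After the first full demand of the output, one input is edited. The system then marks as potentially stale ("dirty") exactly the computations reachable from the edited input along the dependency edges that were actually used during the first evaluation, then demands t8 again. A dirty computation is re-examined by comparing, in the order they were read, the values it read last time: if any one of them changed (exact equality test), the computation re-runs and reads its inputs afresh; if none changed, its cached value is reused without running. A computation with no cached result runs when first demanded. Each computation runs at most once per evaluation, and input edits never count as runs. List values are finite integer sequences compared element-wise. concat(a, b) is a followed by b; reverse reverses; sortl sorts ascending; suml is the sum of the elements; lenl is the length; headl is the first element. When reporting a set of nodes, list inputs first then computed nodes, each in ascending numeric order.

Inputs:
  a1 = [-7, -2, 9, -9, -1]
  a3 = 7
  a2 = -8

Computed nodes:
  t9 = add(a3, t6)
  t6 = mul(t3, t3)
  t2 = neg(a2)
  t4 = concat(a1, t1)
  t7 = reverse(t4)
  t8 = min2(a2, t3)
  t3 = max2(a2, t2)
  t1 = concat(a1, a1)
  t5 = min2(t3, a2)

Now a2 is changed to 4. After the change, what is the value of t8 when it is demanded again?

Initial pass — values computed on the first demand:
  t2 = neg(-8) = 8
  t3 = max2(-8, 8) = 8
  t8 = min2(-8, 8) = -8

Second demand — change propagation:
  t2: re-runs because a2 -8->4; new result -4.
  t3: re-runs because a2 -8->4; t2 8->-4; new result 4.
  t8: re-runs because a2 -8->4; t3 8->4; new result 4.

t8 now evaluates to 4.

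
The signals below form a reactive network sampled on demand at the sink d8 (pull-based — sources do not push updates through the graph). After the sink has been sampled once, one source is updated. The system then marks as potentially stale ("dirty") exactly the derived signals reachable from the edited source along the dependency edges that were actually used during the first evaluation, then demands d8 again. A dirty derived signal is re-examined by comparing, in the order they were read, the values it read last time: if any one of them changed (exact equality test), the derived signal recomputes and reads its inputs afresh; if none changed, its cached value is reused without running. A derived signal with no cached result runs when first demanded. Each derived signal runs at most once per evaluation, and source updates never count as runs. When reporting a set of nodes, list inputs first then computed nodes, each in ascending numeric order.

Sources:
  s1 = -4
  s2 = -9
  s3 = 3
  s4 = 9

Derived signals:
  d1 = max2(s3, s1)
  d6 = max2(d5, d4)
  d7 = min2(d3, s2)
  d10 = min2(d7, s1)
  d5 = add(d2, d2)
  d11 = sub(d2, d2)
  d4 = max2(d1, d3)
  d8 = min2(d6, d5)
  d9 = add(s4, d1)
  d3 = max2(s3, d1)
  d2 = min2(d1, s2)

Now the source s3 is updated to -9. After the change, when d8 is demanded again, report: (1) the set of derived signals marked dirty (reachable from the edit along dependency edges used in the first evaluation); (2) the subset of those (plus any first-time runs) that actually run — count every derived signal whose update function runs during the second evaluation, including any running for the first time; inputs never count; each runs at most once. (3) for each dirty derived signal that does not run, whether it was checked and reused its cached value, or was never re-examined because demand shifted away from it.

Initial pass — values computed on the first demand:
  d1 = max2(3, -4) = 3
  d2 = min2(3, -9) = -9
  d3 = max2(3, 3) = 3
  d4 = max2(3, 3) = 3
  d5 = add(-9, -9) = -18
  d6 = max2(-18, 3) = 3
  d8 = min2(3, -18) = -18

Second demand — change propagation:
  d1: re-runs because s3 3->-9; new result -4.
  d2: re-runs because d1 3->-4; new result -9 (unchanged).
  d3: re-runs because s3 3->-9; d1 3->-4; new result -4.
  d4: re-runs because d1 3->-4; d3 3->-4; new result -4.
  d5: re-examined; everything it read last time is the same (d2 unchanged, d2 unchanged) — cache -18 kept, no run.
  d6: re-runs because d4 3->-4; new result -4.
  d8: re-runs because d6 3->-4; new result -18 (unchanged).

The important point: at d5 every value read last time is unchanged, so the dirty flag clears without a run.

Dirty set: d1, d2, d3, d4, d5, d6, d8.
Run set: d1, d2, d3, d4, d6, d8 (6 run).
Re-examined without running (cache reused): d5.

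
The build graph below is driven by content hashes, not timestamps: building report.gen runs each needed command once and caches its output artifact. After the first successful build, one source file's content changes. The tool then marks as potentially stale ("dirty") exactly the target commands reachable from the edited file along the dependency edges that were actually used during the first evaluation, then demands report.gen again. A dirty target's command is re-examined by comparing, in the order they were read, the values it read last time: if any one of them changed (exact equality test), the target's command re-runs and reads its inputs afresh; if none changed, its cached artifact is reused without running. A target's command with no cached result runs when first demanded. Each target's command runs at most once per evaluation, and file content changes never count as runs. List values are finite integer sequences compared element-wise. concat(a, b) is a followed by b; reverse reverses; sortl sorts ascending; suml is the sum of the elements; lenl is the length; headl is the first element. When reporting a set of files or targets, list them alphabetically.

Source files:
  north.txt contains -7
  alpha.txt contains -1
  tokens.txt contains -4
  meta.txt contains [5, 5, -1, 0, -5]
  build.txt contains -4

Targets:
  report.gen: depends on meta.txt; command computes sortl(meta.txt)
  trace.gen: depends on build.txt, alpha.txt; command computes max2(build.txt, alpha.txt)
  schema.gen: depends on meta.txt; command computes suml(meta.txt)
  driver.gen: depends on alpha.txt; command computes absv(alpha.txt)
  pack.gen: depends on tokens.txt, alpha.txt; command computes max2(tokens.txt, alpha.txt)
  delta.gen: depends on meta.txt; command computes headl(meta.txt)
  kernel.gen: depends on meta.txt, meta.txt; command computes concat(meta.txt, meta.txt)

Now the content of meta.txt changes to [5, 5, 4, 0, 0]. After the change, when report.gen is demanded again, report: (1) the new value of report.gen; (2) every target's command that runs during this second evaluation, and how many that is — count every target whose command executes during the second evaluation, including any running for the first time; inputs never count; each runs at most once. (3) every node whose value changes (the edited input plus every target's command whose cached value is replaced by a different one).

report.gen now evaluates to [0, 0, 4, 5, 5].
Run set: report.gen (1 run).
Changed values: meta.txt, report.gen.

Initial pass — values computed on the first demand:
  report.gen = sortl([5, 5, -1, 0, -5]) = [-5, -1, 0, 5, 5]

Second demand — change propagation:
  report.gen: re-runs because meta.txt [5, 5, -1, 0, -5]->[5, 5, 4, 0, 0]; new result [0, 0, 4, 5, 5].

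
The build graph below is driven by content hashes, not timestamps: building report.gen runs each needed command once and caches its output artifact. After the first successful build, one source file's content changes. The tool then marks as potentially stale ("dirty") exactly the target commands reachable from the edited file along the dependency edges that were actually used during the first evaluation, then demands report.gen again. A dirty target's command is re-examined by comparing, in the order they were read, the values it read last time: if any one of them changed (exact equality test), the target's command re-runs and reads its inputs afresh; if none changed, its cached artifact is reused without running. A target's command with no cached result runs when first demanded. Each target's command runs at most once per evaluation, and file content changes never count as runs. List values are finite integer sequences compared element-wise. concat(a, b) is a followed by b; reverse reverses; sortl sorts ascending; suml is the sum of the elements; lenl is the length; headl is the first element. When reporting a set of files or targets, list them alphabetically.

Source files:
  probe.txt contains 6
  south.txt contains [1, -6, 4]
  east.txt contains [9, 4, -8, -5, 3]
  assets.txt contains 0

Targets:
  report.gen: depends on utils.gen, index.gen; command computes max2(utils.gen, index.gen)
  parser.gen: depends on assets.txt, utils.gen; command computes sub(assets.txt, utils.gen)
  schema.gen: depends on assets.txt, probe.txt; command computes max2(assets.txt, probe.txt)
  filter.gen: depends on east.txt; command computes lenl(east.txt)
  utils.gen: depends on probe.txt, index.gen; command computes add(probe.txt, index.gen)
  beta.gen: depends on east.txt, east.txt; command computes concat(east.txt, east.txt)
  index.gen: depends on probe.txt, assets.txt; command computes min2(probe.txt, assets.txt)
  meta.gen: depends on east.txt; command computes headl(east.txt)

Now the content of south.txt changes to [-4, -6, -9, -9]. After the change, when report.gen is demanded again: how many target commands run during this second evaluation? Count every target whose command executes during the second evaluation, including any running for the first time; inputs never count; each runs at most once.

Initial pass — values computed on the first demand:
  index.gen = min2(6, 0) = 0
  utils.gen = add(6, 0) = 6
  report.gen = max2(6, 0) = 6

Second demand — change propagation:
  no demanded computation ever read south.txt, so the edit dirties nothing and nothing runs.

The important point: nothing the output needs ever reads south.txt, so the edit is invisible to it.

Run set: none (0 run).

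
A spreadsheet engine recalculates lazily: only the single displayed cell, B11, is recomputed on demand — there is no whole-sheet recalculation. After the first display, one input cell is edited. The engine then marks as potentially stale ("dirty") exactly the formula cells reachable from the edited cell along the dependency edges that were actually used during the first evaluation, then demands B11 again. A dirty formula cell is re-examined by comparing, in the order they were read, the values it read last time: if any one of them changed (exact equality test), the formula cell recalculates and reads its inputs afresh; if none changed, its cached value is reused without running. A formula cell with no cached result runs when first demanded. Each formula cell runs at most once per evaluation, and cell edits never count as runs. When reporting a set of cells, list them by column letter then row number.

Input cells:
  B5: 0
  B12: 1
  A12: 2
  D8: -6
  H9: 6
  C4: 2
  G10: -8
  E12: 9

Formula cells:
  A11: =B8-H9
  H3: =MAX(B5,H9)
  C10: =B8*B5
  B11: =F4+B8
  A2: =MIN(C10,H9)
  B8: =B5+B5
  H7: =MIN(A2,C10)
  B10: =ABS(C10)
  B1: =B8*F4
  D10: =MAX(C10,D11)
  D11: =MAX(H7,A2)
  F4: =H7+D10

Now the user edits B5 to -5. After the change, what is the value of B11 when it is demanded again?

First evaluation (everything demanded from the output):
  B8 = 0 + 0 = 0
  C10 = 0 * 0 = 0
  A2 = MIN(0, 6) = 0
  H7 = MIN(0, 0) = 0
  D11 = MAX(0, 0) = 0
  D10 = MAX(0, 0) = 0
  F4 = 0 + 0 = 0
  B11 = 0 + 0 = 0

Propagation after the edit:
  B8: runs — B5 0->-5; B5 0->-5; result -10.
  C10: runs — B8 0->-10; B5 0->-5; result 50.
  A2: runs — C10 0->50; result 6.
  H7: runs — A2 0->6; C10 0->50; result 6.
  D11: runs — H7 0->6; A2 0->6; result 6.
  D10: runs — C10 0->50; D11 0->6; result 50.
  F4: runs — H7 0->6; D10 0->50; result 56.
  B11: runs — F4 0->56; B8 0->-10; result 46.

New value of B11: 46.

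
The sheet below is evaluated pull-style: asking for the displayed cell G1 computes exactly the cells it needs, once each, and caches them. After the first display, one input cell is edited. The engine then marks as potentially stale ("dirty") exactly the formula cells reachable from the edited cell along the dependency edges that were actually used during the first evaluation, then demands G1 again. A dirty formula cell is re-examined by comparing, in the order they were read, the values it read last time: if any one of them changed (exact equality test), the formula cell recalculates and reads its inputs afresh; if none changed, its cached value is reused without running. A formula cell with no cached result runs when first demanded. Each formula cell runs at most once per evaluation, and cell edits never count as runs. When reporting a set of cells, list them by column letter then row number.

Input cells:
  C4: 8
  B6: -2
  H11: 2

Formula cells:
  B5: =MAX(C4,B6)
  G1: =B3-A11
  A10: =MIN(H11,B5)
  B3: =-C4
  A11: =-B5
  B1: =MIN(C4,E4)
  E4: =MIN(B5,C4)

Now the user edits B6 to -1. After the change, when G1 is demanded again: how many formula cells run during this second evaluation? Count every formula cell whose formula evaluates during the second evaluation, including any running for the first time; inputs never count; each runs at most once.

1 formula cells run: B5.
Note the absorption at B5: it re-runs yet its value is the same, leaving the output's value untouched.

First demand of the output computes:
  B3 = -(8) = -8
  B5 = MAX(8, -2) = 8
  A11 = -(8) = -8
  G1 = -8 - -8 = 0

After the edit, cleaning proceeds:
  B5: a read changed (B6 -2->-1) — executes, giving 8 — identical to its old value.
  A11: dirty, but its reads are unchanged (B5 unchanged); cached -8 stands.
  G1: dirty, but its reads are unchanged (B3 unchanged, A11 unchanged); cached 0 stands.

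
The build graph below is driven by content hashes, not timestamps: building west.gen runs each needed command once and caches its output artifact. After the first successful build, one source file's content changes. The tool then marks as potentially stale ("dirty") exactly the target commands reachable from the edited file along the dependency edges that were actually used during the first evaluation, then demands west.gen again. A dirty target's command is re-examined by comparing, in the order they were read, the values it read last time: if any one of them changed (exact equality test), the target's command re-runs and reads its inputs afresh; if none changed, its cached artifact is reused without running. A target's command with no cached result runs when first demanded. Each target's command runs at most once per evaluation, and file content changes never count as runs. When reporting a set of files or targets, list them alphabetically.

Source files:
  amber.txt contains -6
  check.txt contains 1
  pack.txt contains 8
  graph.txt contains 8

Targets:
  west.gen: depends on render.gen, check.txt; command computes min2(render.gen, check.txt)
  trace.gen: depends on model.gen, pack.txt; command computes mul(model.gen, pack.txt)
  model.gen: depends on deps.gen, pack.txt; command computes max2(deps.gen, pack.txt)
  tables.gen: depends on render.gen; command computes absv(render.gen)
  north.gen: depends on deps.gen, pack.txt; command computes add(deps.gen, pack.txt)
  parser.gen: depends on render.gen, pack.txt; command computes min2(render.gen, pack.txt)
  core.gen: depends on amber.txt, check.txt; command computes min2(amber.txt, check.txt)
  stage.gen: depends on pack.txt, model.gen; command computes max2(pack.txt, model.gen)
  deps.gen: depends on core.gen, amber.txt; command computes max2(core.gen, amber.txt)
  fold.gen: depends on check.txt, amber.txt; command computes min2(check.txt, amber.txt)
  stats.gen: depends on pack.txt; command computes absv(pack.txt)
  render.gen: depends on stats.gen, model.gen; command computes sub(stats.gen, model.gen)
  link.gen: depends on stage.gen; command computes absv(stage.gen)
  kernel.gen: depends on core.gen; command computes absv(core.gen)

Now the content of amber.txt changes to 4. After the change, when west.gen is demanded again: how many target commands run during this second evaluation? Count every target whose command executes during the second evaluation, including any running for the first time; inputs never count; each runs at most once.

Run set: core.gen, deps.gen, model.gen (3 run).
The important point: model.gen recomputes to an identical value, and the output ends up unchanged.

Initial pass — values computed on the first demand:
  core.gen = min2(-6, 1) = -6
  deps.gen = max2(-6, -6) = -6
  model.gen = max2(-6, 8) = 8
  stats.gen = absv(8) = 8
  render.gen = sub(8, 8) = 0
  west.gen = min2(0, 1) = 0

Second demand — change propagation:
  core.gen: re-runs because amber.txt -6->4; new result 1.
  deps.gen: re-runs because core.gen -6->1; amber.txt -6->4; new result 4.
  model.gen: re-runs because deps.gen -6->4; new result 8 (unchanged).
  render.gen: re-examined; everything it read last time is the same (stats.gen unchanged, model.gen unchanged) — cache 0 kept, no run.
  west.gen: re-examined; everything it read last time is the same (render.gen unchanged, check.txt unchanged) — cache 0 kept, no run.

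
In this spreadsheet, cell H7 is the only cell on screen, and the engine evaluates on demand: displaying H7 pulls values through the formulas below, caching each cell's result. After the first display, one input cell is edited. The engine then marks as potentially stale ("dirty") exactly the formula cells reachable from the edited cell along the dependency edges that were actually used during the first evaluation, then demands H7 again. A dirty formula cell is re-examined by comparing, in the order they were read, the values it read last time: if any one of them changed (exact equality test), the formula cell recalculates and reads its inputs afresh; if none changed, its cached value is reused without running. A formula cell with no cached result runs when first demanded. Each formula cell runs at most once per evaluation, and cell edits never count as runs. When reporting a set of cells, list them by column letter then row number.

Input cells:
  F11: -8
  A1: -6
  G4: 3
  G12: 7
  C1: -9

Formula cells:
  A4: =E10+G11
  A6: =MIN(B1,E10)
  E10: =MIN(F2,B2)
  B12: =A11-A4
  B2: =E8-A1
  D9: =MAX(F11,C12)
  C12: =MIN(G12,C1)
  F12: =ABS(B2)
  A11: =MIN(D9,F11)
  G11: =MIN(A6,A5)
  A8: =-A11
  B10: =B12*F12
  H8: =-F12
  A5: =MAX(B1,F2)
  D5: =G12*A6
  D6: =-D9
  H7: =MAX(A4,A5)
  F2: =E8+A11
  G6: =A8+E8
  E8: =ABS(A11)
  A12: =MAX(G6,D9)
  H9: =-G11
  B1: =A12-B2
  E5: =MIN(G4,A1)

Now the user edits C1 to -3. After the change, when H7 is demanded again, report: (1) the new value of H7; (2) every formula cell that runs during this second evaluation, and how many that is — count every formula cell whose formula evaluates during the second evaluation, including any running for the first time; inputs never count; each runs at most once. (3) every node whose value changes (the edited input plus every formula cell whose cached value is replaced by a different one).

H7 now evaluates to 2.
Run set: A11, A12, C12, D9 (4 run).
Changed values: C1, C12, D9.
The important point: at A8 every value read last time is unchanged, so the dirty flag clears without a run.

Initial pass — values computed on the first demand:
  C12 = MIN(7, -9) = -9
  D9 = MAX(-8, -9) = -8
  A11 = MIN(-8, -8) = -8
  A8 = -(-8) = 8
  E8 = ABS(-8) = 8
  B2 = 8 - -6 = 14
  F2 = 8 + -8 = 0
  E10 = MIN(0, 14) = 0
  G6 = 8 + 8 = 16
  A12 = MAX(16, -8) = 16
  B1 = 16 - 14 = 2
  A5 = MAX(2, 0) = 2
  A6 = MIN(2, 0) = 0
  G11 = MIN(0, 2) = 0
  A4 = 0 + 0 = 0
  H7 = MAX(0, 2) = 2

Second demand — change propagation:
  C12: re-runs because C1 -9->-3; new result -3.
  D9: re-runs because C12 -9->-3; new result -3.
  A11: re-runs because D9 -8->-3; new result -8 (unchanged).
  A8: re-examined; everything it read last time is the same (A11 unchanged) — cache 8 kept, no run.
  E8: re-examined; everything it read last time is the same (A11 unchanged) — cache 8 kept, no run.
  B2: re-examined; everything it read last time is the same (E8 unchanged, A1 unchanged) — cache 14 kept, no run.
  F2: re-examined; everything it read last time is the same (E8 unchanged, A11 unchanged) — cache 0 kept, no run.
  E10: re-examined; everything it read last time is the same (F2 unchanged, B2 unchanged) — cache 0 kept, no run.
  G6: re-examined; everything it read last time is the same (A8 unchanged, E8 unchanged) — cache 16 kept, no run.
  A12: re-runs because D9 -8->-3; new result 16 (unchanged).
  B1: re-examined; everything it read last time is the same (A12 unchanged, B2 unchanged) — cache 2 kept, no run.
  A5: re-examined; everything it read last time is the same (B1 unchanged, F2 unchanged) — cache 2 kept, no run.
  A6: re-examined; everything it read last time is the same (B1 unchanged, E10 unchanged) — cache 0 kept, no run.
  G11: re-examined; everything it read last time is the same (A6 unchanged, A5 unchanged) — cache 0 kept, no run.
  A4: re-examined; everything it read last time is the same (E10 unchanged, G11 unchanged) — cache 0 kept, no run.
  H7: re-examined; everything it read last time is the same (A4 unchanged, A5 unchanged) — cache 2 kept, no run.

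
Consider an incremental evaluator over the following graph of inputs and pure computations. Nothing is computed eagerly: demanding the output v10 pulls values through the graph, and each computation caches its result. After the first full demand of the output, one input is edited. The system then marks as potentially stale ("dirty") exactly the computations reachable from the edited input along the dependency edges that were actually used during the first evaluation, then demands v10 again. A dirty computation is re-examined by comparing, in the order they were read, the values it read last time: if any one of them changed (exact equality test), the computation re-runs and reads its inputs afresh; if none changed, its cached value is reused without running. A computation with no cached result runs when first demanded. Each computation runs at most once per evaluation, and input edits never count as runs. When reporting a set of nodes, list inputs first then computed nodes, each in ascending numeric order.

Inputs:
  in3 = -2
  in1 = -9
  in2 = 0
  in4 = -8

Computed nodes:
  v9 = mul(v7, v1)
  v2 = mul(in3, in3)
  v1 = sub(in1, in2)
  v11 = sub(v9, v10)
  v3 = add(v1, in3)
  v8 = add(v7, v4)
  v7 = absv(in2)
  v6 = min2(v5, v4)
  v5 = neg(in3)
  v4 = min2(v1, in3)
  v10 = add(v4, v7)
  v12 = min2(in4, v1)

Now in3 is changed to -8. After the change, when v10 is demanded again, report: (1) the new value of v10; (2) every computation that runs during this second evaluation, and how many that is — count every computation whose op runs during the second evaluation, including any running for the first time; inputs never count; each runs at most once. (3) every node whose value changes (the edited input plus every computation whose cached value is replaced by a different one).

v10 now evaluates to -9.
Run set: v4 (1 run).
Changed values: in3.
The important point: v4 recomputes to an identical value, and the output ends up unchanged.

Initial pass — values computed on the first demand:
  v1 = sub(-9, 0) = -9
  v4 = min2(-9, -2) = -9
  v7 = absv(0) = 0
  v10 = add(-9, 0) = -9

Second demand — change propagation:
  v4: re-runs because in3 -2->-8; new result -9 (unchanged).
  v10: re-examined; everything it read last time is the same (v4 unchanged, v7 unchanged) — cache -9 kept, no run.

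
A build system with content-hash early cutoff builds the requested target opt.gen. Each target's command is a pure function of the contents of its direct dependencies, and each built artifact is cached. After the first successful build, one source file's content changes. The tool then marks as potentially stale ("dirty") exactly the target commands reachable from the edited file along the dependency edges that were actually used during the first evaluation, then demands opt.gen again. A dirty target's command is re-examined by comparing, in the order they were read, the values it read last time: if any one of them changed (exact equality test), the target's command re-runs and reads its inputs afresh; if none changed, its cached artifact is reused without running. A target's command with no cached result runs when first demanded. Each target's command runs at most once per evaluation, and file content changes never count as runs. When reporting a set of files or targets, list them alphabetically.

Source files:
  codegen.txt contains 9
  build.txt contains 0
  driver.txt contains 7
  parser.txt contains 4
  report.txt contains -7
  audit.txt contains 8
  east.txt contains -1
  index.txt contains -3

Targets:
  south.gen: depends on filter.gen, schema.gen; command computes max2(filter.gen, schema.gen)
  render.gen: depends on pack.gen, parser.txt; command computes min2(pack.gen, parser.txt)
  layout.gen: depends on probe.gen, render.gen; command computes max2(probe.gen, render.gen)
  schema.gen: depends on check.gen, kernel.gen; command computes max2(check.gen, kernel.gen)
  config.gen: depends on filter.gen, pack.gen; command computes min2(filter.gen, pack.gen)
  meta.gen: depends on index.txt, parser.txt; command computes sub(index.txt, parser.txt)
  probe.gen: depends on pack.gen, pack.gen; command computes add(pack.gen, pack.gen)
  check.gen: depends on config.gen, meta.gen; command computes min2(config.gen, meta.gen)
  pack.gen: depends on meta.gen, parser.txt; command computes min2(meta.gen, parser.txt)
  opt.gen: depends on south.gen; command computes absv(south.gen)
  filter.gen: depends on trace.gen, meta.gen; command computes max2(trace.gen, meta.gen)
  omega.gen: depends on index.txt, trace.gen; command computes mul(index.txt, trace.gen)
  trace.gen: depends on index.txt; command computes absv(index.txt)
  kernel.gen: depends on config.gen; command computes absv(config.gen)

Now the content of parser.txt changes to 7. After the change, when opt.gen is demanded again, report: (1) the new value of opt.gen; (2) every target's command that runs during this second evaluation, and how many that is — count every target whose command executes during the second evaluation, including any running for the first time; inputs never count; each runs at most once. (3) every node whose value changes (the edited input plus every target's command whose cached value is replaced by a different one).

First evaluation (everything demanded from the output):
  meta.gen = sub(-3, 4) = -7
  pack.gen = min2(-7, 4) = -7
  trace.gen = absv(-3) = 3
  filter.gen = max2(3, -7) = 3
  config.gen = min2(3, -7) = -7
  check.gen = min2(-7, -7) = -7
  kernel.gen = absv(-7) = 7
  schema.gen = max2(-7, 7) = 7
  south.gen = max2(3, 7) = 7
  opt.gen = absv(7) = 7

Propagation after the edit:
  meta.gen: runs — parser.txt 4->7; result -10.
  filter.gen: runs — meta.gen -7->-10; result 3 (same value as before).
  pack.gen: runs — meta.gen -7->-10; parser.txt 4->7; result -10.
  config.gen: runs — pack.gen -7->-10; result -10.
  check.gen: runs — config.gen -7->-10; meta.gen -7->-10; result -10.
  kernel.gen: runs — config.gen -7->-10; result 10.
  schema.gen: runs — check.gen -7->-10; kernel.gen 7->10; result 10.
  south.gen: runs — schema.gen 7->10; result 10.
  opt.gen: runs — south.gen 7->10; result 10.

New value of opt.gen: 10.
Target commands that run: check.gen, config.gen, filter.gen, kernel.gen, meta.gen, opt.gen, pack.gen, schema.gen, south.gen — 9 in total.
Values that change: check.gen, config.gen, kernel.gen, meta.gen, opt.gen, pack.gen, parser.txt, schema.gen, south.gen.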